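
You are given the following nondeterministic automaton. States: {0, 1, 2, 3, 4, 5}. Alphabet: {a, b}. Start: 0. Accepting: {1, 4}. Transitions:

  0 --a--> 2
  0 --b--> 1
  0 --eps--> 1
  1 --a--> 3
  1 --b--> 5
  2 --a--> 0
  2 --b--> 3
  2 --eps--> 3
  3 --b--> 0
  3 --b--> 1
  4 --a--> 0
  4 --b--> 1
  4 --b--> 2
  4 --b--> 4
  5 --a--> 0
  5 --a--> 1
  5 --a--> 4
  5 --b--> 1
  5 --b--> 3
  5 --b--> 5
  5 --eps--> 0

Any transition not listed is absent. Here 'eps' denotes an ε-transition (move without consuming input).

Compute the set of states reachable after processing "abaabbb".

Start: ε-closure({0}) = {0, 1}.
Read 'a': 0→{2}, 1→{3}; now {2, 3}.
Read 'b': 2→{3}, 3→{0, 1}; now {0, 1, 3}.
Read 'a': 0→{2}, 1→{3}, 3→∅; now {2, 3}.
Read 'a': 2→{0}, 3→∅; union {0}; ε-closure = {0, 1}.
Read 'b': 0→{1}, 1→{5}; union {1, 5}; ε-closure = {0, 1, 5}.
Read 'b': 0→{1}, 1→{5}, 5→{1, 3, 5}; union {1, 3, 5}; ε-closure = {0, 1, 3, 5}.
Read 'b': 0→{1}, 1→{5}, 3→{0, 1}, 5→{1, 3, 5}; now {0, 1, 3, 5}.

{0, 1, 3, 5}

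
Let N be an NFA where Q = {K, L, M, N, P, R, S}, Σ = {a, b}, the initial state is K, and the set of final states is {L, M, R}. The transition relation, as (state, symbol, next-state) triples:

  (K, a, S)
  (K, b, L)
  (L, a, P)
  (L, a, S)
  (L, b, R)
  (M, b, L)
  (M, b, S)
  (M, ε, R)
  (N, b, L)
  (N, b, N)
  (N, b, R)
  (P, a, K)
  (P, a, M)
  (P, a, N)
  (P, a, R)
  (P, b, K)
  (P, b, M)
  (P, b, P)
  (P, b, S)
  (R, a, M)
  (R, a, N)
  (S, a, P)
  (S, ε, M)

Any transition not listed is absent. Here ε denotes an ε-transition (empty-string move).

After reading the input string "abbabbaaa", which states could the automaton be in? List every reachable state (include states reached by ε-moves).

Start in {K}.
Read 'a': {K} → {M, R, S}.
Read 'b': {M, R, S} → {L, M, R, S}.
Read 'b': {L, M, R, S} → {L, M, R, S}.
Read 'a': {L, M, R, S} → {M, N, P, R, S}.
Read 'b': {M, N, P, R, S} → {K, L, M, N, P, R, S}.
Read 'b': {K, L, M, N, P, R, S} → {K, L, M, N, P, R, S}.
Read 'a': {K, L, M, N, P, R, S} → {K, M, N, P, R, S}.
Read 'a': {K, M, N, P, R, S} → {K, M, N, P, R, S}.
Read 'a': {K, M, N, P, R, S} → {K, M, N, P, R, S}.

{K, M, N, P, R, S}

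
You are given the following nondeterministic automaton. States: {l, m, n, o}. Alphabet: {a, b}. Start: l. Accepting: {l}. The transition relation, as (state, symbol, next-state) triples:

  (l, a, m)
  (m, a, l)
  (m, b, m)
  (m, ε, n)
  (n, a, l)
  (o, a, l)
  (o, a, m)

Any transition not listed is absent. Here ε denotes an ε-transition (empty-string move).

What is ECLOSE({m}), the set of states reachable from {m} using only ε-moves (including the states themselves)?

Begin with {m}.
ε-move m → n; add n.

{m, n}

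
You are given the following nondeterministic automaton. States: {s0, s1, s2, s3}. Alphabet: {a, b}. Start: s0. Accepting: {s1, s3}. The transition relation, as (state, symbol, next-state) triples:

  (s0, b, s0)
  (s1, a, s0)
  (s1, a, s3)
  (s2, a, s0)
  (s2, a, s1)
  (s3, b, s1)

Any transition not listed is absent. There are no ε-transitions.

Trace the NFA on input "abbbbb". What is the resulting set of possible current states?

Start in {s0}.
Read 'a': s0→∅; now ∅.
The set is empty and remains empty for the remaining 5 symbols.

∅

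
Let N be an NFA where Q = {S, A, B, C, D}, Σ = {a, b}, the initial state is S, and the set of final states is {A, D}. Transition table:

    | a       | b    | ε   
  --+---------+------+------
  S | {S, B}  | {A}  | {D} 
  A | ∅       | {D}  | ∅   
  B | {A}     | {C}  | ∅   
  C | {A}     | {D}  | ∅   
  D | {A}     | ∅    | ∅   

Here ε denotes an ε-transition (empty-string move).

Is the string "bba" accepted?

Yes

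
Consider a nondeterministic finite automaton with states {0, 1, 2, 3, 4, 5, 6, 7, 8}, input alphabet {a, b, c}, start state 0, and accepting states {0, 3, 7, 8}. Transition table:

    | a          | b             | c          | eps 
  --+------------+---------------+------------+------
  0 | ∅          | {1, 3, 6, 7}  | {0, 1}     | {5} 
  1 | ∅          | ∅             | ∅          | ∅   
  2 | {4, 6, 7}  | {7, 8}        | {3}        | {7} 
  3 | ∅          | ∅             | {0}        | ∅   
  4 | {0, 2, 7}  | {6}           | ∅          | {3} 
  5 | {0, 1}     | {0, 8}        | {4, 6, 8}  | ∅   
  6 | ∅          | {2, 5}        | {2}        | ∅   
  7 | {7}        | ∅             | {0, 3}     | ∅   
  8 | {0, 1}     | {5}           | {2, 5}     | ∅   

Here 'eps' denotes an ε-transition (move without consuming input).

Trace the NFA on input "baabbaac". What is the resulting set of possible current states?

Start: ε-closure({0}) = {0, 5}.
Read 'b': 0→{1, 3, 6, 7}, 5→{0, 8}; union {0, 1, 3, 6, 7, 8}; ε-closure = {0, 1, 3, 5, 6, 7, 8}.
Read 'a': 0→∅, 1→∅, 3→∅, 5→{0, 1}, 6→∅, 7→{7}, 8→{0, 1}; union {0, 1, 7}; ε-closure = {0, 1, 5, 7}.
Read 'a': 0→∅, 1→∅, 5→{0, 1}, 7→{7}; union {0, 1, 7}; ε-closure = {0, 1, 5, 7}.
Read 'b': 0→{1, 3, 6, 7}, 1→∅, 5→{0, 8}, 7→∅; union {0, 1, 3, 6, 7, 8}; ε-closure = {0, 1, 3, 5, 6, 7, 8}.
Read 'b': 0→{1, 3, 6, 7}, 1→∅, 3→∅, 5→{0, 8}, 6→{2, 5}, 7→∅, 8→{5}; now {0, 1, 2, 3, 5, 6, 7, 8}.
Read 'a': 0→∅, 1→∅, 2→{4, 6, 7}, 3→∅, 5→{0, 1}, 6→∅, 7→{7}, 8→{0, 1}; union {0, 1, 4, 6, 7}; ε-closure = {0, 1, 3, 4, 5, 6, 7}.
Read 'a': 0→∅, 1→∅, 3→∅, 4→{0, 2, 7}, 5→{0, 1}, 6→∅, 7→{7}; union {0, 1, 2, 7}; ε-closure = {0, 1, 2, 5, 7}.
Read 'c': 0→{0, 1}, 1→∅, 2→{3}, 5→{4, 6, 8}, 7→{0, 3}; union {0, 1, 3, 4, 6, 8}; ε-closure = {0, 1, 3, 4, 5, 6, 8}.

{0, 1, 3, 4, 5, 6, 8}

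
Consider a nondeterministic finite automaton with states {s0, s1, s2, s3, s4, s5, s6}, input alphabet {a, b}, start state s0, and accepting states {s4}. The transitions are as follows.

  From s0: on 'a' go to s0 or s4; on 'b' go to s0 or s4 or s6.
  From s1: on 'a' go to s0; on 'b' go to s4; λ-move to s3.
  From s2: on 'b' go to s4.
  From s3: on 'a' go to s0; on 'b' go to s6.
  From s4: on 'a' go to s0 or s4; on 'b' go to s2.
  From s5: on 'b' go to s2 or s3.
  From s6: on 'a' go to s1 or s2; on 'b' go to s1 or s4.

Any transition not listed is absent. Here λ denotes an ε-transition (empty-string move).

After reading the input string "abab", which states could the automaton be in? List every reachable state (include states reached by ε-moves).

{s0, s2, s4, s6}

Start in {s0}.
Read 'a': s0→{s0, s4}; now {s0, s4}.
Read 'b': s0→{s0, s4, s6}, s4→{s2}; now {s0, s2, s4, s6}.
Read 'a': s0→{s0, s4}, s2→∅, s4→{s0, s4}, s6→{s1, s2}; union {s0, s1, s2, s4}; ε-closure = {s0, s1, s2, s3, s4}.
Read 'b': s0→{s0, s4, s6}, s1→{s4}, s2→{s4}, s3→{s6}, s4→{s2}; now {s0, s2, s4, s6}.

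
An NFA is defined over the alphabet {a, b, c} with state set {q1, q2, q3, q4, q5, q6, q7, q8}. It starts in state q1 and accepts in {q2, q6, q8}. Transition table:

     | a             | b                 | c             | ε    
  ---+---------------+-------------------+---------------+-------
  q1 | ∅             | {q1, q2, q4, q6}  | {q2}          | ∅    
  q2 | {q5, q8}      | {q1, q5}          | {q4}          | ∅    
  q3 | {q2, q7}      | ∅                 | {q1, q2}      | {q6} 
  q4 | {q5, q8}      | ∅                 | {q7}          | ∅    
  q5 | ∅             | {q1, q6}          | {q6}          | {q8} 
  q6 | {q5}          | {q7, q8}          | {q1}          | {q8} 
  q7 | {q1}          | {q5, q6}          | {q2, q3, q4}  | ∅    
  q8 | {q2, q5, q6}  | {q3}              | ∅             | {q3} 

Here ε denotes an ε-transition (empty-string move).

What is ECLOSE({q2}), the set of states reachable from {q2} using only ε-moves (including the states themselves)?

Begin with {q2}.
No ε-moves leave this set, so the closure equals the set itself.

{q2}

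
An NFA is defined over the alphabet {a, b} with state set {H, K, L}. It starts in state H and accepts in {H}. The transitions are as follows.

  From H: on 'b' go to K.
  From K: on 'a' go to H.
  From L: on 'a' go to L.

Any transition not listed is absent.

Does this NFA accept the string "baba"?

Yes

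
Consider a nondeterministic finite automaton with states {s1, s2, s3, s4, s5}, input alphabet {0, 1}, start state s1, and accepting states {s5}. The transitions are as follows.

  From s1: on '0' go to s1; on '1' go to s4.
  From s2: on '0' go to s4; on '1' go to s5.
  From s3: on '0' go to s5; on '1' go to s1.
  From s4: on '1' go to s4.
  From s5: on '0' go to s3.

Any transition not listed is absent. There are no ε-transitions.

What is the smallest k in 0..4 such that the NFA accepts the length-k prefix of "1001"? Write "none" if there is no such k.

Start in {s1}.
Read '1': s1→{s4}; now {s4}.
Read '0': s4→∅; now ∅.
The set is empty and remains empty for the remaining 2 symbols.
No reachable set along the way intersects F.

none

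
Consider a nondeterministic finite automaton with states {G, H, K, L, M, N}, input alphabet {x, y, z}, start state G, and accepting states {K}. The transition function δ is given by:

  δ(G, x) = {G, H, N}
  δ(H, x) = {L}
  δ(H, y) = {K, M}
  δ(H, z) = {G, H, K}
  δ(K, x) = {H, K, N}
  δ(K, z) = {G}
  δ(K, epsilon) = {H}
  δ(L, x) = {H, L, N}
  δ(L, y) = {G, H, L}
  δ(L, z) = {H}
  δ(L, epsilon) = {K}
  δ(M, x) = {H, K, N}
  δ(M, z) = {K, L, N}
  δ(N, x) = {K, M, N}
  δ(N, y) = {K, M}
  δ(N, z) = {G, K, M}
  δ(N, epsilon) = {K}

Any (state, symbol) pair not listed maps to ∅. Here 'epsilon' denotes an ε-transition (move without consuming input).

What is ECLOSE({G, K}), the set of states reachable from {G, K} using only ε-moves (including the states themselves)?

Begin with {G, K}.
ε-move K → H; add H.

{G, H, K}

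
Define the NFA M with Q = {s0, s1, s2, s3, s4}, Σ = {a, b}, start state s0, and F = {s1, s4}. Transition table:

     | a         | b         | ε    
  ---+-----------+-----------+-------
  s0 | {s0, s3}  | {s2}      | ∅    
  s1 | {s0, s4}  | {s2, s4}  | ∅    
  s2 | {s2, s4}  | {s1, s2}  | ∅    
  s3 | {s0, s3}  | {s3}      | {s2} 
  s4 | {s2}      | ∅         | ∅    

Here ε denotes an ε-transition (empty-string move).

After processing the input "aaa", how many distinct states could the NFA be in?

4

Start in {s0}.
Read 'a': s0→{s0, s3}; union {s0, s3}; ε-closure = {s0, s2, s3}.
Read 'a': s0→{s0, s3}, s2→{s2, s4}, s3→{s0, s3}; now {s0, s2, s3, s4}.
Read 'a': s0→{s0, s3}, s2→{s2, s4}, s3→{s0, s3}, s4→{s2}; now {s0, s2, s3, s4}.
That set has 4 states.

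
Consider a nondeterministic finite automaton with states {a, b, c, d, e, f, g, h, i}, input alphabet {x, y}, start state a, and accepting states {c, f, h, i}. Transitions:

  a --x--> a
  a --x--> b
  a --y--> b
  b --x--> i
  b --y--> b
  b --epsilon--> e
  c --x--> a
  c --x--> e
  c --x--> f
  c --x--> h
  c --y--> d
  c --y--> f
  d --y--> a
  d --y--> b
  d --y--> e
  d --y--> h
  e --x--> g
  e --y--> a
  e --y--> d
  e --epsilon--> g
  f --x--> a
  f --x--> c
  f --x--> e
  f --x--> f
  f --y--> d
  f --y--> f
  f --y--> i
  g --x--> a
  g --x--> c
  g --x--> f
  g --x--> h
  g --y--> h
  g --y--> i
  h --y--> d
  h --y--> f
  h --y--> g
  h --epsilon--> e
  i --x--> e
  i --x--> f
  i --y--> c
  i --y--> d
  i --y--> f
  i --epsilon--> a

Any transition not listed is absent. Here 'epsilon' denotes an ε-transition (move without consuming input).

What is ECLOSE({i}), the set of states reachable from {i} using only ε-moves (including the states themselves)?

{a, i}

Begin with {i}.
ε-move i → a; add a.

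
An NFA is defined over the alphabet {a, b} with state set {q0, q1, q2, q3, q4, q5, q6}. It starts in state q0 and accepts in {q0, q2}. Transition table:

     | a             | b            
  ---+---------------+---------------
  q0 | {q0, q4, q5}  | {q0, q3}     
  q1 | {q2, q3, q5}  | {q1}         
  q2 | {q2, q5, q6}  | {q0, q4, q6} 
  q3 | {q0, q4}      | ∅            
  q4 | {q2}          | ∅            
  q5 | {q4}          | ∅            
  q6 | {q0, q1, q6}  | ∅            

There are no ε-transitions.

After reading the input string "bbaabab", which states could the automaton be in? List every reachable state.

Start in {q0}.
Read 'b': q0→{q0, q3}; now {q0, q3}.
Read 'b': q0→{q0, q3}, q3→∅; now {q0, q3}.
Read 'a': q0→{q0, q4, q5}, q3→{q0, q4}; now {q0, q4, q5}.
Read 'a': q0→{q0, q4, q5}, q4→{q2}, q5→{q4}; now {q0, q2, q4, q5}.
Read 'b': q0→{q0, q3}, q2→{q0, q4, q6}, q4→∅, q5→∅; now {q0, q3, q4, q6}.
Read 'a': q0→{q0, q4, q5}, q3→{q0, q4}, q4→{q2}, q6→{q0, q1, q6}; now {q0, q1, q2, q4, q5, q6}.
Read 'b': q0→{q0, q3}, q1→{q1}, q2→{q0, q4, q6}, q4→∅, q5→∅, q6→∅; now {q0, q1, q3, q4, q6}.

{q0, q1, q3, q4, q6}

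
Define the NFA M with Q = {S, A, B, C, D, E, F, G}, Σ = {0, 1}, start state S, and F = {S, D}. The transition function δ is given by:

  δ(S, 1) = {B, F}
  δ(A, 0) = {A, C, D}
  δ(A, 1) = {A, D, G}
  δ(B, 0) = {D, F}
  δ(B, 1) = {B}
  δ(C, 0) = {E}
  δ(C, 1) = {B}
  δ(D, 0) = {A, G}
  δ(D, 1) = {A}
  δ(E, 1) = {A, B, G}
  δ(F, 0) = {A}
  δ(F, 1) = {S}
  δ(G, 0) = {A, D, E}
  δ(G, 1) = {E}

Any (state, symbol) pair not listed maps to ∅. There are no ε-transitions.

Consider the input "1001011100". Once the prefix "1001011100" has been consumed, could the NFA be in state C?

Yes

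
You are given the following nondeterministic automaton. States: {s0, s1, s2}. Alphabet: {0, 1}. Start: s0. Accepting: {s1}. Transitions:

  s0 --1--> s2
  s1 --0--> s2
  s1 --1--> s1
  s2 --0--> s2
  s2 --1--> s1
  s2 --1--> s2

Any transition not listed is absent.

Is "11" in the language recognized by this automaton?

Yes

Start in {s0}.
Read '1': s0→{s2}; now {s2}.
Read '1': s2→{s1, s2}; now {s1, s2}.
The final set {s1, s2} contains the accepting state s1.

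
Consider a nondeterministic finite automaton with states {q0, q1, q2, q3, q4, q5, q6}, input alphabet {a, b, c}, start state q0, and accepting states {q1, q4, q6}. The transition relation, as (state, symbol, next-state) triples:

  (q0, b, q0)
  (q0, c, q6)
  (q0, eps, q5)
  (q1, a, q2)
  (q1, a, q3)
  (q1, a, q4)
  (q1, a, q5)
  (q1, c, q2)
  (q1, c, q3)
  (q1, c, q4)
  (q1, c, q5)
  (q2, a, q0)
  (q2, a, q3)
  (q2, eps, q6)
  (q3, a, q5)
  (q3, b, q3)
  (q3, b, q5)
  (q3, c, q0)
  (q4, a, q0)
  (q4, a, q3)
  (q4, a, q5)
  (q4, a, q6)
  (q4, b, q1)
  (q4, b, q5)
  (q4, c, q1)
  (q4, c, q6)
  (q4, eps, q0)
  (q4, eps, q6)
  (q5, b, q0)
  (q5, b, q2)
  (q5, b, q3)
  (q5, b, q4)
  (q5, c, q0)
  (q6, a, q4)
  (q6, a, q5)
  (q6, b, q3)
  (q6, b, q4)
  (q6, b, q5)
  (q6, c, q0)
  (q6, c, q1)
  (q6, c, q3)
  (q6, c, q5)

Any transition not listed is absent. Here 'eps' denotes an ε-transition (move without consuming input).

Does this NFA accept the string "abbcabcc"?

Start: ε-closure({q0}) = {q0, q5}.
Read 'a': q0→∅, q5→∅; now ∅.
The set is empty and remains empty for the remaining 7 symbols.
The final set ∅ contains no accepting state.

No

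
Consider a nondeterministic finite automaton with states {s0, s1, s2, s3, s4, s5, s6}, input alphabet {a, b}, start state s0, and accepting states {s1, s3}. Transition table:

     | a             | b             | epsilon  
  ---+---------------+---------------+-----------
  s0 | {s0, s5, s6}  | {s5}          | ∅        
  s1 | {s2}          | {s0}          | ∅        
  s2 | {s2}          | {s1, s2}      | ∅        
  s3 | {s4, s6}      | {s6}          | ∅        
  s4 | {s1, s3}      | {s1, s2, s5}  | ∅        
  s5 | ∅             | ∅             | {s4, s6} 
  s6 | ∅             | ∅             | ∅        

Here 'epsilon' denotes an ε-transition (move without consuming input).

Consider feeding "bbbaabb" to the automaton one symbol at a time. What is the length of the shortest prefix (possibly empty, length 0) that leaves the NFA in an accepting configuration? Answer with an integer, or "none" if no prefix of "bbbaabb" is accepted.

2

Start in {s0}.
Read 'b': {s0} → {s4, s5, s6}.
Read 'b': {s4, s5, s6} → {s1, s2, s4, s5, s6}.
None of the earlier sets intersect F, but {s1, s2, s4, s5, s6} does.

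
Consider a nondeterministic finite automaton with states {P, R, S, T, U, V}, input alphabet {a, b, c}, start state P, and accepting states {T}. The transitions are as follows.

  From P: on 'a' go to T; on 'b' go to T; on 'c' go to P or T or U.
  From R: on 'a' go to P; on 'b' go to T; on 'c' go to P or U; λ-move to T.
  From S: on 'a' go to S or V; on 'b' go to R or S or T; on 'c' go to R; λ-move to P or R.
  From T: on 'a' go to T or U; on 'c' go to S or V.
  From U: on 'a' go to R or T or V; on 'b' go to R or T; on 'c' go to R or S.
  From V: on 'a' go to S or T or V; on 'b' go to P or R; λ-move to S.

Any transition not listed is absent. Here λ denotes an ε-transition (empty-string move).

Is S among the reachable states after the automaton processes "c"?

Start in {P}.
Read 'c': P→{P, T, U}; now {P, T, U}.
State S is not in {P, T, U}.

No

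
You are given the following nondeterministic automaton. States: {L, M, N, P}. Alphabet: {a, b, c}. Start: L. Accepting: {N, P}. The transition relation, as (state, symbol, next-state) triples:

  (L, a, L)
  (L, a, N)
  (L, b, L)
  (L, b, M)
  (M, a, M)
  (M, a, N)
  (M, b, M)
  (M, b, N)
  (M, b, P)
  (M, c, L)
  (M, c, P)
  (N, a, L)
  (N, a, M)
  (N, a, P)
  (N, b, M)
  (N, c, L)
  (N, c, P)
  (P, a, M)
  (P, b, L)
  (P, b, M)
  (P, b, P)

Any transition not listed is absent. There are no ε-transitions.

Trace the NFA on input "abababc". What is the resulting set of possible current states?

{L, P}

Start in {L}.
Read 'a': {L} → {L, N}.
Read 'b': {L, N} → {L, M}.
Read 'a': {L, M} → {L, M, N}.
Read 'b': {L, M, N} → {L, M, N, P}.
Read 'a': {L, M, N, P} → {L, M, N, P}.
Read 'b': {L, M, N, P} → {L, M, N, P}.
Read 'c': {L, M, N, P} → {L, P}.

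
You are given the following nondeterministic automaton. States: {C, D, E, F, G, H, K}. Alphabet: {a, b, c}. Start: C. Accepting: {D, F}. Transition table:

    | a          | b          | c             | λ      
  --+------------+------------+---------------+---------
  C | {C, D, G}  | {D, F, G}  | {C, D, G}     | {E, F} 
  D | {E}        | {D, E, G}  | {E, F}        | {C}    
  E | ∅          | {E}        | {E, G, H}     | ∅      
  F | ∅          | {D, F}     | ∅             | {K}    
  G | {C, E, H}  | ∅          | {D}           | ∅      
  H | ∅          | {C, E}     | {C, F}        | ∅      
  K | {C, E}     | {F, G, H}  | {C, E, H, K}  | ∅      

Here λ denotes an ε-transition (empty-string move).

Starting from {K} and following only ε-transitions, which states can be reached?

Begin with {K}.
No ε-moves leave this set, so the closure equals the set itself.

{K}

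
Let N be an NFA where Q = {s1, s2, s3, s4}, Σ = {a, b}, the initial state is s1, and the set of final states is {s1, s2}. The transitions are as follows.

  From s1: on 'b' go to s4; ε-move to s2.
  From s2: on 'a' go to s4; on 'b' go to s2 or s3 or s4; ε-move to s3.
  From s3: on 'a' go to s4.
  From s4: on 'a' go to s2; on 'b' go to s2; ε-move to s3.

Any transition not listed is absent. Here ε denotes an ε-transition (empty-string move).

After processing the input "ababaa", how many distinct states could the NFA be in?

Start: ε-closure({s1}) = {s1, s2, s3}.
Read 'a': {s1, s2, s3} → {s3, s4}.
Read 'b': {s3, s4} → {s2, s3}.
Read 'a': {s2, s3} → {s3, s4}.
Read 'b': {s3, s4} → {s2, s3}.
Read 'a': {s2, s3} → {s3, s4}.
Read 'a': {s3, s4} → {s2, s3, s4}.
That set has 3 states.

3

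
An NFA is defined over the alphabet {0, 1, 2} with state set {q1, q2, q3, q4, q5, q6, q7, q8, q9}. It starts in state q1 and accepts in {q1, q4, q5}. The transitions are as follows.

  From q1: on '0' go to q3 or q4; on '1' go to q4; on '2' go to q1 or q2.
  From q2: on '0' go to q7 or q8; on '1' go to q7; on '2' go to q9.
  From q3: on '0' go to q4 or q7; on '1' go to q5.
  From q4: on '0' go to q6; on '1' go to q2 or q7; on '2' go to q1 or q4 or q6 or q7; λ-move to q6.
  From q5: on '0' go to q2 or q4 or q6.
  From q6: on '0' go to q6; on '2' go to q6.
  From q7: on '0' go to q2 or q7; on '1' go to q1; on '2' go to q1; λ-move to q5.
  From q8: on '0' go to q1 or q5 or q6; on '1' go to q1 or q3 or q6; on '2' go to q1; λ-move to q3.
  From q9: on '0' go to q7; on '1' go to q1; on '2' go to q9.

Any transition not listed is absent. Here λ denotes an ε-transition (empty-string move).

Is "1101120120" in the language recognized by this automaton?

Yes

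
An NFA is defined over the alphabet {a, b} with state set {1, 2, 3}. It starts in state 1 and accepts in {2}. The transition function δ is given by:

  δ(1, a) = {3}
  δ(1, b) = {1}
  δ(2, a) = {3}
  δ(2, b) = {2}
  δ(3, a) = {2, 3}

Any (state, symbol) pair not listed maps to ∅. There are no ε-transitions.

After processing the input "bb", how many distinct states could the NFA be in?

1

Start in {1}.
Read 'b': 1→{1}; now {1}.
Read 'b': 1→{1}; now {1}.
That set has 1 state.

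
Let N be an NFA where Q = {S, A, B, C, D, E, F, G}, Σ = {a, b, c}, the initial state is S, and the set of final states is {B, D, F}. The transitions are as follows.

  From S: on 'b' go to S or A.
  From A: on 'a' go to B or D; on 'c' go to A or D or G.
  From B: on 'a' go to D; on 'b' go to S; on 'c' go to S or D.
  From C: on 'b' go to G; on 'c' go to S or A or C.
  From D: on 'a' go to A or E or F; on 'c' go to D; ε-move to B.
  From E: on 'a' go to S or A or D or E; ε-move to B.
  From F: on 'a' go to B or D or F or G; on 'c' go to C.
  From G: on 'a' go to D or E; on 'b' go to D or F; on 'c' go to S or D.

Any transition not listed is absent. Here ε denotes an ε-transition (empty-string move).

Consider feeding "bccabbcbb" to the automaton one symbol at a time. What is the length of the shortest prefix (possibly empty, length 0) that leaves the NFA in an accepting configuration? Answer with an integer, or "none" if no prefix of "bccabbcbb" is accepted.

Start in {S}.
Read 'b': S→{S, A}; now {S, A}.
Read 'c': S→∅, A→{A, D, G}; union {A, D, G}; ε-closure = {A, B, D, G}.
None of the earlier sets intersect F, but {A, B, D, G} does.

2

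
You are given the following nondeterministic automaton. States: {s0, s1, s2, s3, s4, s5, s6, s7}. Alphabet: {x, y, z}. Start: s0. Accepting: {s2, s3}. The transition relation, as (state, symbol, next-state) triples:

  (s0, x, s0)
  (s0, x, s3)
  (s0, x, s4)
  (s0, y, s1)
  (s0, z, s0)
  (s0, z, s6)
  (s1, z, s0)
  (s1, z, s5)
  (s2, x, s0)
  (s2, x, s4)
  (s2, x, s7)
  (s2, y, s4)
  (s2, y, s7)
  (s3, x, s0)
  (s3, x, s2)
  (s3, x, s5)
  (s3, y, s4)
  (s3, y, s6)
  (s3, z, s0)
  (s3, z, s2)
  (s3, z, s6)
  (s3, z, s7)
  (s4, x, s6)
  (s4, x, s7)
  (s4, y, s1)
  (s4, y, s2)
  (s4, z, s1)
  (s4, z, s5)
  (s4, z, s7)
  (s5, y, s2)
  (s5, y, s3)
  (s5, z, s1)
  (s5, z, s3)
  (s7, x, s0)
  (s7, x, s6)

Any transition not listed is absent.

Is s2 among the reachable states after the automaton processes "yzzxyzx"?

Start in {s0}.
Read 'y': {s0} → {s1}.
Read 'z': {s1} → {s0, s5}.
Read 'z': {s0, s5} → {s0, s1, s3, s6}.
Read 'x': {s0, s1, s3, s6} → {s0, s2, s3, s4, s5}.
Read 'y': {s0, s2, s3, s4, s5} → {s1, s2, s3, s4, s6, s7}.
Read 'z': {s1, s2, s3, s4, s6, s7} → {s0, s1, s2, s5, s6, s7}.
Read 'x': {s0, s1, s2, s5, s6, s7} → {s0, s3, s4, s6, s7}.
State s2 is not in {s0, s3, s4, s6, s7}.

No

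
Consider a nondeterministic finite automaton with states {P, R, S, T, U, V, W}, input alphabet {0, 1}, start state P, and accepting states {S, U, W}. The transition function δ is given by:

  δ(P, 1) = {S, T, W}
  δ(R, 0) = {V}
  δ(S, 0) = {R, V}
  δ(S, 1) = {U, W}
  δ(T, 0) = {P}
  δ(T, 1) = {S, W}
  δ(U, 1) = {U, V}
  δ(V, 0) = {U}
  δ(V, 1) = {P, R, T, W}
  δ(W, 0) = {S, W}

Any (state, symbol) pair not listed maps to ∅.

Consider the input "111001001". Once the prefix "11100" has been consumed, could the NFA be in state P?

No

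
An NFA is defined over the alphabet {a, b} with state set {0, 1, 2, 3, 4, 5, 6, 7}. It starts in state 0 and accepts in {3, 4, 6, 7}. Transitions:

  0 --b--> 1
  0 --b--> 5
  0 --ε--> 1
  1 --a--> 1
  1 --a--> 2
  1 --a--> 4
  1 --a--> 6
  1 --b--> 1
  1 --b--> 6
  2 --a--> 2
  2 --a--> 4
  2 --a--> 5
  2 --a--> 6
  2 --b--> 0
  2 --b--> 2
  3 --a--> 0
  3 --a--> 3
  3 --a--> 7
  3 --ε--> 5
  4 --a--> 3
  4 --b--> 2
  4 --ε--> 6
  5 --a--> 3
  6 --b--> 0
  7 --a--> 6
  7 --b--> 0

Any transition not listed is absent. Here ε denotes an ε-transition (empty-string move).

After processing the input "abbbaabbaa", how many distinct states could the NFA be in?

Start: ε-closure({0}) = {0, 1}.
Read 'a': 0→∅, 1→{1, 2, 4, 6}; now {1, 2, 4, 6}.
Read 'b': 1→{1, 6}, 2→{0, 2}, 4→{2}, 6→{0}; now {0, 1, 2, 6}.
Read 'b': 0→{1, 5}, 1→{1, 6}, 2→{0, 2}, 6→{0}; now {0, 1, 2, 5, 6}.
Read 'b': 0→{1, 5}, 1→{1, 6}, 2→{0, 2}, 5→∅, 6→{0}; now {0, 1, 2, 5, 6}.
Read 'a': 0→∅, 1→{1, 2, 4, 6}, 2→{2, 4, 5, 6}, 5→{3}, 6→∅; now {1, 2, 3, 4, 5, 6}.
Read 'a': 1→{1, 2, 4, 6}, 2→{2, 4, 5, 6}, 3→{0, 3, 7}, 4→{3}, 5→{3}, 6→∅; now {0, 1, 2, 3, 4, 5, 6, 7}.
Read 'b': 0→{1, 5}, 1→{1, 6}, 2→{0, 2}, 3→∅, 4→{2}, 5→∅, 6→{0}, 7→{0}; now {0, 1, 2, 5, 6}.
Read 'b': 0→{1, 5}, 1→{1, 6}, 2→{0, 2}, 5→∅, 6→{0}; now {0, 1, 2, 5, 6}.
Read 'a': 0→∅, 1→{1, 2, 4, 6}, 2→{2, 4, 5, 6}, 5→{3}, 6→∅; now {1, 2, 3, 4, 5, 6}.
Read 'a': 1→{1, 2, 4, 6}, 2→{2, 4, 5, 6}, 3→{0, 3, 7}, 4→{3}, 5→{3}, 6→∅; now {0, 1, 2, 3, 4, 5, 6, 7}.
That set has 8 states.

8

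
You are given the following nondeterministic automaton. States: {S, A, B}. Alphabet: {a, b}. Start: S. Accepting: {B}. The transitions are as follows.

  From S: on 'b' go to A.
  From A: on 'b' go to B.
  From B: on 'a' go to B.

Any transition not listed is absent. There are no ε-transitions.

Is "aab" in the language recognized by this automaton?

No

Start in {S}.
Read 'a': {S} → ∅.
The set is empty and remains empty for the remaining 2 symbols.
The final set ∅ contains no accepting state.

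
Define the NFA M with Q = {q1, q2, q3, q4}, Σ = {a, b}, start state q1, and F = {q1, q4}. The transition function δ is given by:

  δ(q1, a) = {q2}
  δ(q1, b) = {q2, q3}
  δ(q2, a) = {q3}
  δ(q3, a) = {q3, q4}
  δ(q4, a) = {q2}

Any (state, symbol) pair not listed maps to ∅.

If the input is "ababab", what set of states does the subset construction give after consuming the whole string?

Start in {q1}.
Read 'a': {q1} → {q2}.
Read 'b': {q2} → ∅.
The set is empty and remains empty for the remaining 4 symbols.

∅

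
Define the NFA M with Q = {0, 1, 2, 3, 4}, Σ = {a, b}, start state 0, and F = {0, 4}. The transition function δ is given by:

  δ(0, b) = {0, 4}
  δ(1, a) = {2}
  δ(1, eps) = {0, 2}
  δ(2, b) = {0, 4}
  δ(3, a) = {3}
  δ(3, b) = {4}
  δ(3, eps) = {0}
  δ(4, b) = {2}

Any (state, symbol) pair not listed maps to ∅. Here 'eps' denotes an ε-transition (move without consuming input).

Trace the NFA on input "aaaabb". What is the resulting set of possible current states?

∅

Start in {0}.
Read 'a': 0→∅; now ∅.
The set is empty and remains empty for the remaining 5 symbols.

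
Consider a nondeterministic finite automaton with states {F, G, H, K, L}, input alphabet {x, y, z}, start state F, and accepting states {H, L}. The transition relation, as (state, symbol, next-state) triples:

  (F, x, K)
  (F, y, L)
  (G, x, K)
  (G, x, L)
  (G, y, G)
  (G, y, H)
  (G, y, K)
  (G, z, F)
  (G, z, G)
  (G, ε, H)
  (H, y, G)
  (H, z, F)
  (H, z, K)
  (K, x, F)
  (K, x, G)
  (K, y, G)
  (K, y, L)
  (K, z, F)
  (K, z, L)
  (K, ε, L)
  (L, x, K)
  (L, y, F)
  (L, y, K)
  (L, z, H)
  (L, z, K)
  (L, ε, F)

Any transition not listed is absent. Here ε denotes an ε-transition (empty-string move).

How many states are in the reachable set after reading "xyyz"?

Start in {F}.
Read 'x': {F} → {F, K, L}.
Read 'y': {F, K, L} → {F, G, H, K, L}.
Read 'y': {F, G, H, K, L} → {F, G, H, K, L}.
Read 'z': {F, G, H, K, L} → {F, G, H, K, L}.
That set has 5 states.

5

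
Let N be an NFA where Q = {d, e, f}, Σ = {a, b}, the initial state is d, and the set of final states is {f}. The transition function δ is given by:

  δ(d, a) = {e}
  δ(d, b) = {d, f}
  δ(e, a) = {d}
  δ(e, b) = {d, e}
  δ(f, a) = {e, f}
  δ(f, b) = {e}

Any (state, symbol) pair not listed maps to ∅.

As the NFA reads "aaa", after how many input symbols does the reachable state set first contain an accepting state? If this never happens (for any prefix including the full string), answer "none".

none

Start in {d}.
Read 'a': d→{e}; now {e}.
Read 'a': e→{d}; now {d}.
Read 'a': d→{e}; now {e}.
No reachable set along the way intersects F.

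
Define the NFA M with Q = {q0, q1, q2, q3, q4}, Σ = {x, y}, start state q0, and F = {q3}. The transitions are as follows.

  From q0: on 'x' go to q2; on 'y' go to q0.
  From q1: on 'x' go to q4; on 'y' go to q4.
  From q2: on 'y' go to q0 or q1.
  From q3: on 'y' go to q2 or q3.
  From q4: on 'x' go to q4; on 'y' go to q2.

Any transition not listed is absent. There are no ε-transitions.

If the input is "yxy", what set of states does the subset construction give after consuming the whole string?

{q0, q1}

Start in {q0}.
Read 'y': q0→{q0}; now {q0}.
Read 'x': q0→{q2}; now {q2}.
Read 'y': q2→{q0, q1}; now {q0, q1}.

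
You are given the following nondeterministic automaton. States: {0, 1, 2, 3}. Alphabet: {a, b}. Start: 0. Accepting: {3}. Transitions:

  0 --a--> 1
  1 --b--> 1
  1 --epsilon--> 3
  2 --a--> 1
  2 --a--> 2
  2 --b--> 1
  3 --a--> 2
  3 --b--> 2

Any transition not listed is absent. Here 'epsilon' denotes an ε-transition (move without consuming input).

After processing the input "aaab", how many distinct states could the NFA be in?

3

Start in {0}.
Read 'a': {0} → {1, 3}.
Read 'a': {1, 3} → {2}.
Read 'a': {2} → {1, 2, 3}.
Read 'b': {1, 2, 3} → {1, 2, 3}.
That set has 3 states.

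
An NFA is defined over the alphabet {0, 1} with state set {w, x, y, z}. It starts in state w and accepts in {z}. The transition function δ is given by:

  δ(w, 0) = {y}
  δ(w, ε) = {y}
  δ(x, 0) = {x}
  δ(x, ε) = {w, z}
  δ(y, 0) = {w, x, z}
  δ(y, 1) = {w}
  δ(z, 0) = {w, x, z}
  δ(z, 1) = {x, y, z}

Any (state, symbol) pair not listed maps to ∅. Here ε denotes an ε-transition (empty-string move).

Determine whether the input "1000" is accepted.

Yes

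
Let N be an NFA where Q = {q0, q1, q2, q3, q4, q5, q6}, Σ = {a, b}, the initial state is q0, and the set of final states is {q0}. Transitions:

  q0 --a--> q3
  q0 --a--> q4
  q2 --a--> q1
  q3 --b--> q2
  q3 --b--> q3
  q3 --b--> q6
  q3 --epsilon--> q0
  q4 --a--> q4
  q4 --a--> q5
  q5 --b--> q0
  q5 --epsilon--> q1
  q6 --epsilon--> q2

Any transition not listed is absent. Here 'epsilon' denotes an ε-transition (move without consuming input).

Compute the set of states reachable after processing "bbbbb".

Start in {q0}.
Read 'b': {q0} → ∅.
The set is empty and remains empty for the remaining 4 symbols.

∅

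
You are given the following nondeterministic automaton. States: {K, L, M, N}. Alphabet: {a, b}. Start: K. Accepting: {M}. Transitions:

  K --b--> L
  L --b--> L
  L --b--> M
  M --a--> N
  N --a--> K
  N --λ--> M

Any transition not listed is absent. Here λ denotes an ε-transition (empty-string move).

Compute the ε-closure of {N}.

{M, N}

Begin with {N}.
ε-move N → M; add M.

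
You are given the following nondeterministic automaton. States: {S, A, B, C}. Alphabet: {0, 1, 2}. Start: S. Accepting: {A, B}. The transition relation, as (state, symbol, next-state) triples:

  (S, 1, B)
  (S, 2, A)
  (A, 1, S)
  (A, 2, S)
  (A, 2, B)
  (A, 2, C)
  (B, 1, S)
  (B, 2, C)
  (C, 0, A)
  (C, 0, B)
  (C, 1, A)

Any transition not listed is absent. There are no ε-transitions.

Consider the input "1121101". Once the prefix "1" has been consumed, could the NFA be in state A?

No

Start in {S}.
Read '1': {S} → {B}.
State A is not in {B}.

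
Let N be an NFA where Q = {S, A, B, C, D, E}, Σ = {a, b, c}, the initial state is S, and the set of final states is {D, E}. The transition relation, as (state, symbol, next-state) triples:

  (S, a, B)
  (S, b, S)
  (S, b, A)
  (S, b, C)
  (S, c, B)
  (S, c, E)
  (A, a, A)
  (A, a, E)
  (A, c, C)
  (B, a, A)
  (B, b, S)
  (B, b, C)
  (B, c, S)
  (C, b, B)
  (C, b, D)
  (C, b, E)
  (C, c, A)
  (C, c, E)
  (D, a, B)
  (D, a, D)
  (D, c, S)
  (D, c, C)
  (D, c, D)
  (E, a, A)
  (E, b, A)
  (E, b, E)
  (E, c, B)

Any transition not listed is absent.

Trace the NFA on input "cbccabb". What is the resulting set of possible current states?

Start in {S}.
Read 'c': {S} → {B, E}.
Read 'b': {B, E} → {S, A, C, E}.
Read 'c': {S, A, C, E} → {A, B, C, E}.
Read 'c': {A, B, C, E} → {S, A, B, C, E}.
Read 'a': {S, A, B, C, E} → {A, B, E}.
Read 'b': {A, B, E} → {S, A, C, E}.
Read 'b': {S, A, C, E} → {S, A, B, C, D, E}.

{S, A, B, C, D, E}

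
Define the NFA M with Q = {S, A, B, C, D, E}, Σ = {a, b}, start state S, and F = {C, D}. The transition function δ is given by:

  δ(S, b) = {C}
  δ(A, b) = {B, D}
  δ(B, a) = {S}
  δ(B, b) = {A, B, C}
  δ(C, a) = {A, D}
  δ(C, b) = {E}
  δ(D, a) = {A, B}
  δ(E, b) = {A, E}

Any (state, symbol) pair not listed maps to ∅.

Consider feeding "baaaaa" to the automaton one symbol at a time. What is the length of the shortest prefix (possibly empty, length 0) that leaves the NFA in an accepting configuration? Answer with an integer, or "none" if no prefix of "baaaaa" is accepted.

Start in {S}.
Read 'b': S→{C}; now {C}.
None of the earlier sets intersect F, but {C} does.

1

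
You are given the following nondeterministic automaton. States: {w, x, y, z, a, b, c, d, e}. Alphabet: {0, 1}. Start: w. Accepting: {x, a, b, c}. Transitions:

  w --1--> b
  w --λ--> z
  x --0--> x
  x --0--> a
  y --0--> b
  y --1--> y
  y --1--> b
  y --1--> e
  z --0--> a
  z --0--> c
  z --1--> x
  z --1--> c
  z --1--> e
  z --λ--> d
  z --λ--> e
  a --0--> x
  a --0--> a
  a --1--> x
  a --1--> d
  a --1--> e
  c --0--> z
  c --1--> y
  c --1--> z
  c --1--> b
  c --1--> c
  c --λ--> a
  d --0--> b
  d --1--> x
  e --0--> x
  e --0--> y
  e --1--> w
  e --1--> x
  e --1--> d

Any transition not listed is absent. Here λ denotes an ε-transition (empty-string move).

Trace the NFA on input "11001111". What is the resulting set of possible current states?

{w, x, y, z, a, b, c, d, e}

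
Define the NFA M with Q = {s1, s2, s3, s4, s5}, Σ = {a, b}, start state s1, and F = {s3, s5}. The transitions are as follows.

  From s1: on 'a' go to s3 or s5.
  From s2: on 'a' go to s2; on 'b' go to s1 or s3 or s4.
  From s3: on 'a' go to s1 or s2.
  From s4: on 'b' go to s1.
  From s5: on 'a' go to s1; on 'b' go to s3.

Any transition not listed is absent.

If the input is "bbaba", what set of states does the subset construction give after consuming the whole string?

∅

Start in {s1}.
Read 'b': s1→∅; now ∅.
The set is empty and remains empty for the remaining 4 symbols.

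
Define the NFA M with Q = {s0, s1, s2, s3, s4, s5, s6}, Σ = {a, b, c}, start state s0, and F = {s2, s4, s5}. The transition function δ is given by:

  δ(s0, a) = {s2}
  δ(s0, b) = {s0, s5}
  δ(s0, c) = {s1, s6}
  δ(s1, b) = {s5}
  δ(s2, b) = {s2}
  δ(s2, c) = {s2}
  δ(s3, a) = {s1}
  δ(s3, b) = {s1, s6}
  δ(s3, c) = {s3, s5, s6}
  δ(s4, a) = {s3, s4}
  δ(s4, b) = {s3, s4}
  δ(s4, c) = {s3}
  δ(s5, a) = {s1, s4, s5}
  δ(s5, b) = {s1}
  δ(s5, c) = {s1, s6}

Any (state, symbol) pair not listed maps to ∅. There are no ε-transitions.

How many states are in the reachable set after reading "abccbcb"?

1

Start in {s0}.
Read 'a': s0→{s2}; now {s2}.
Read 'b': s2→{s2}; now {s2}.
Read 'c': s2→{s2}; now {s2}.
Read 'c': s2→{s2}; now {s2}.
Read 'b': s2→{s2}; now {s2}.
Read 'c': s2→{s2}; now {s2}.
Read 'b': s2→{s2}; now {s2}.
That set has 1 state.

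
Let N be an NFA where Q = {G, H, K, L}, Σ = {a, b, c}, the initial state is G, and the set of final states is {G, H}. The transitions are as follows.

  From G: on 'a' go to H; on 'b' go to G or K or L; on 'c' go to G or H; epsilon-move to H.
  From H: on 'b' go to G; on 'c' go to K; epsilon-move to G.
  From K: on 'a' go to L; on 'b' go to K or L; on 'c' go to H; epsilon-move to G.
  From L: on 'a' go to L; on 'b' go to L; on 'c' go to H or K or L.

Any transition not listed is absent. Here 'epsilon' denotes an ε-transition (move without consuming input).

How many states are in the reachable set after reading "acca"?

Start: ε-closure({G}) = {G, H}.
Read 'a': {G, H} → {G, H}.
Read 'c': {G, H} → {G, H, K}.
Read 'c': {G, H, K} → {G, H, K}.
Read 'a': {G, H, K} → {G, H, L}.
That set has 3 states.

3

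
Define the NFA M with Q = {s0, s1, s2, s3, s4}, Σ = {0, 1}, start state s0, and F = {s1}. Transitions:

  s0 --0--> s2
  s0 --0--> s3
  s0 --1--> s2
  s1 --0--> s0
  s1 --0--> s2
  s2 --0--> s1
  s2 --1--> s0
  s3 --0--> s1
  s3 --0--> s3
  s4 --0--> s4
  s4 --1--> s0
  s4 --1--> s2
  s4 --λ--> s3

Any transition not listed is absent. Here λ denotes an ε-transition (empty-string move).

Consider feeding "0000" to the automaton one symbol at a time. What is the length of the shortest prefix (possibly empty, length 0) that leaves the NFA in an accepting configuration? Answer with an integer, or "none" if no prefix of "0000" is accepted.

2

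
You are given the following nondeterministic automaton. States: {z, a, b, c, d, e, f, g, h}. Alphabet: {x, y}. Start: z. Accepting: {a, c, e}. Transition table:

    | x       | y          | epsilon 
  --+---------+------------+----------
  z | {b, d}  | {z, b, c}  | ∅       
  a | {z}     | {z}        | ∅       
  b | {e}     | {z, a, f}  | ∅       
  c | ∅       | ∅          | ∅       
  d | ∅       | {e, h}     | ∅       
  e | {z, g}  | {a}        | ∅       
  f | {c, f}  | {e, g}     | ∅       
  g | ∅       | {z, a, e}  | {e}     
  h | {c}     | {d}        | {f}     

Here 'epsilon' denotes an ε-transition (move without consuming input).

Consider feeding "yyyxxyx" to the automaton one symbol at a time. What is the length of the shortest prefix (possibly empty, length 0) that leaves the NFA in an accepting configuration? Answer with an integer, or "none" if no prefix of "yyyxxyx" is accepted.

Start in {z}.
Read 'y': {z} → {z, b, c}.
None of the earlier sets intersect F, but {z, b, c} does.

1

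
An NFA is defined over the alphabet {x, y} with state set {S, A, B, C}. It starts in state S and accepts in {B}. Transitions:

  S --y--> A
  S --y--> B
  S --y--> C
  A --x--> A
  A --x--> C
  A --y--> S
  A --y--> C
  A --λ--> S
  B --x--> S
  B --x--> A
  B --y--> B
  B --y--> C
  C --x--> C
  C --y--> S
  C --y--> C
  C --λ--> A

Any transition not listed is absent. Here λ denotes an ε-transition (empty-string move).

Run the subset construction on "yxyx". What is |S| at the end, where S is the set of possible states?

Start in {S}.
Read 'y': S→{A, B, C}; union {A, B, C}; ε-closure = {S, A, B, C}.
Read 'x': S→∅, A→{A, C}, B→{S, A}, C→{C}; now {S, A, C}.
Read 'y': S→{A, B, C}, A→{S, C}, C→{S, C}; now {S, A, B, C}.
Read 'x': S→∅, A→{A, C}, B→{S, A}, C→{C}; now {S, A, C}.
That set has 3 states.

3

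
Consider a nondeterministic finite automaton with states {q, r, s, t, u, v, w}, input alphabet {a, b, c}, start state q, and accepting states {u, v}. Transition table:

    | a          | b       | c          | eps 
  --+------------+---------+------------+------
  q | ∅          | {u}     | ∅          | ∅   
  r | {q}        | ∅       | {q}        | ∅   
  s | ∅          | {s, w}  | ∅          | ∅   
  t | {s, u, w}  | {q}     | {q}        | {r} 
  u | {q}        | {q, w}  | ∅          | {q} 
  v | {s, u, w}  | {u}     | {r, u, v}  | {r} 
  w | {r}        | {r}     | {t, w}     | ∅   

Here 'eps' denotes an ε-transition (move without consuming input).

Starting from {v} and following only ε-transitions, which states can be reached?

Begin with {v}.
ε-move v → r; add r.

{r, v}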